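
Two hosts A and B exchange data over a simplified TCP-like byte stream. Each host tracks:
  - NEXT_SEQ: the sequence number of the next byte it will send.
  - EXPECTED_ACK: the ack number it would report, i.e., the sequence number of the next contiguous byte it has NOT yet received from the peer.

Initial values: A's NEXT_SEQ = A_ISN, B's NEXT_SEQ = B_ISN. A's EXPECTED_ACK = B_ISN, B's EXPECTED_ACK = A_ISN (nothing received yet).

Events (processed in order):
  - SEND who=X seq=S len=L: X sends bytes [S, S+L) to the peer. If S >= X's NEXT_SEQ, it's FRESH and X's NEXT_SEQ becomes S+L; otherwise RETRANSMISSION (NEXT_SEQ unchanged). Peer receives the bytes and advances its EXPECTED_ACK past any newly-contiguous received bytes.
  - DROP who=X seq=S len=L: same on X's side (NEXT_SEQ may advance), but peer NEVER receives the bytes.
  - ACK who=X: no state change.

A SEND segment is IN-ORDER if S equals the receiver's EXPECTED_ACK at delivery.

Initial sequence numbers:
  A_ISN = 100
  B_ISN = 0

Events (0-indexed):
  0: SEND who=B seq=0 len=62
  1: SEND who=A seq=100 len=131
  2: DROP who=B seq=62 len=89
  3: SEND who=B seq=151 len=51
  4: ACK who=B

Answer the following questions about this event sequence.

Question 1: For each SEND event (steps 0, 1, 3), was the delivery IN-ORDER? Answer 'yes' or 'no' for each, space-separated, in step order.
Step 0: SEND seq=0 -> in-order
Step 1: SEND seq=100 -> in-order
Step 3: SEND seq=151 -> out-of-order

Answer: yes yes no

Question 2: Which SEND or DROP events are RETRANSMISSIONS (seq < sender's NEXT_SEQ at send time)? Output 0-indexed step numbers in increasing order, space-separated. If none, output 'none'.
Step 0: SEND seq=0 -> fresh
Step 1: SEND seq=100 -> fresh
Step 2: DROP seq=62 -> fresh
Step 3: SEND seq=151 -> fresh

Answer: none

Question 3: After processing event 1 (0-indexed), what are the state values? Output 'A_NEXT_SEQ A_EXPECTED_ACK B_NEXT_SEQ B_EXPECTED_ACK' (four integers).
After event 0: A_seq=100 A_ack=62 B_seq=62 B_ack=100
After event 1: A_seq=231 A_ack=62 B_seq=62 B_ack=231

231 62 62 231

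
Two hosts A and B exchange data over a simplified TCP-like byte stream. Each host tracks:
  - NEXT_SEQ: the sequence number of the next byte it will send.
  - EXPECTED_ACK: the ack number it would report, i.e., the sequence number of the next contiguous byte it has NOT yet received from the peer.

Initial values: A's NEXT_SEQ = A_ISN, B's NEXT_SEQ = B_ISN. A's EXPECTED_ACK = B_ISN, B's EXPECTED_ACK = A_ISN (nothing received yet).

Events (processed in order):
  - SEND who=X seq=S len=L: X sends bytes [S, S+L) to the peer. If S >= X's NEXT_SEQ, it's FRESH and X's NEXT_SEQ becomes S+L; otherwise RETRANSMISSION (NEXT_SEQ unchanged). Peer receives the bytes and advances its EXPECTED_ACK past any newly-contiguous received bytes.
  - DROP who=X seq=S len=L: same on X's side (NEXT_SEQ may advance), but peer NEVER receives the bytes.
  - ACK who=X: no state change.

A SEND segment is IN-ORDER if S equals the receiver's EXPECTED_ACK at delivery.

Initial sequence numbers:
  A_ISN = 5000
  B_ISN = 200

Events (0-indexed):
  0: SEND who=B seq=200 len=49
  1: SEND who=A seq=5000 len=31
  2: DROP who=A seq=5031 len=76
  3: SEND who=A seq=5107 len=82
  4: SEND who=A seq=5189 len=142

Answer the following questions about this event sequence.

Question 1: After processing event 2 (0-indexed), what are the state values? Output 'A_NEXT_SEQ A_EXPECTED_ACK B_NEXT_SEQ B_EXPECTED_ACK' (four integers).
After event 0: A_seq=5000 A_ack=249 B_seq=249 B_ack=5000
After event 1: A_seq=5031 A_ack=249 B_seq=249 B_ack=5031
After event 2: A_seq=5107 A_ack=249 B_seq=249 B_ack=5031

5107 249 249 5031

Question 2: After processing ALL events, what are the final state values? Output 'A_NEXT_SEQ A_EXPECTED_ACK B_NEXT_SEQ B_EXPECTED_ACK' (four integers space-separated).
After event 0: A_seq=5000 A_ack=249 B_seq=249 B_ack=5000
After event 1: A_seq=5031 A_ack=249 B_seq=249 B_ack=5031
After event 2: A_seq=5107 A_ack=249 B_seq=249 B_ack=5031
After event 3: A_seq=5189 A_ack=249 B_seq=249 B_ack=5031
After event 4: A_seq=5331 A_ack=249 B_seq=249 B_ack=5031

Answer: 5331 249 249 5031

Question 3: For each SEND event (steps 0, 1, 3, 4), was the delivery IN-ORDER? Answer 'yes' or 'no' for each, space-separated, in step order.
Answer: yes yes no no

Derivation:
Step 0: SEND seq=200 -> in-order
Step 1: SEND seq=5000 -> in-order
Step 3: SEND seq=5107 -> out-of-order
Step 4: SEND seq=5189 -> out-of-order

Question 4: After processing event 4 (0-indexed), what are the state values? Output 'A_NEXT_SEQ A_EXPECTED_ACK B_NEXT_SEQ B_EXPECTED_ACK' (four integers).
After event 0: A_seq=5000 A_ack=249 B_seq=249 B_ack=5000
After event 1: A_seq=5031 A_ack=249 B_seq=249 B_ack=5031
After event 2: A_seq=5107 A_ack=249 B_seq=249 B_ack=5031
After event 3: A_seq=5189 A_ack=249 B_seq=249 B_ack=5031
After event 4: A_seq=5331 A_ack=249 B_seq=249 B_ack=5031

5331 249 249 5031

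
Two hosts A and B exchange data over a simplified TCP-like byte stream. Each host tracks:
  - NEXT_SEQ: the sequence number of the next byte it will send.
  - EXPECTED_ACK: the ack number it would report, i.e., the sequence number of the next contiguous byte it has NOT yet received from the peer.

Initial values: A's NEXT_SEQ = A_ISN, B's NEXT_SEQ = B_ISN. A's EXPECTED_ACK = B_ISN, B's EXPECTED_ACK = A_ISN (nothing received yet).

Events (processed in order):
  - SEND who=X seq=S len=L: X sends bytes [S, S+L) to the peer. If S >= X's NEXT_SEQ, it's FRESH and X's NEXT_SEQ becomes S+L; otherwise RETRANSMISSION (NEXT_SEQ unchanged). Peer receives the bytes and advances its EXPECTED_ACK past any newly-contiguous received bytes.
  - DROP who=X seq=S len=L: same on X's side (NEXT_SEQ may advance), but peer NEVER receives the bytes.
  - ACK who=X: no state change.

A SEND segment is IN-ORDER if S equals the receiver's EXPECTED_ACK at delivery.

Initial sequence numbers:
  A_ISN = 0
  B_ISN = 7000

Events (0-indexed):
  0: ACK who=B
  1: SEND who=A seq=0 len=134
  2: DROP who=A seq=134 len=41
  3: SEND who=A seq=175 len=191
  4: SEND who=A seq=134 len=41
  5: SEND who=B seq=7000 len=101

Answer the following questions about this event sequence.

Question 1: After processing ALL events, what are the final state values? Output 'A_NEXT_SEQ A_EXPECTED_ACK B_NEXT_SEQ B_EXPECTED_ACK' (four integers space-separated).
After event 0: A_seq=0 A_ack=7000 B_seq=7000 B_ack=0
After event 1: A_seq=134 A_ack=7000 B_seq=7000 B_ack=134
After event 2: A_seq=175 A_ack=7000 B_seq=7000 B_ack=134
After event 3: A_seq=366 A_ack=7000 B_seq=7000 B_ack=134
After event 4: A_seq=366 A_ack=7000 B_seq=7000 B_ack=366
After event 5: A_seq=366 A_ack=7101 B_seq=7101 B_ack=366

Answer: 366 7101 7101 366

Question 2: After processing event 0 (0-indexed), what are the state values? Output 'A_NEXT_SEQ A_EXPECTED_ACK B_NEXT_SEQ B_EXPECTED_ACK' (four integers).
After event 0: A_seq=0 A_ack=7000 B_seq=7000 B_ack=0

0 7000 7000 0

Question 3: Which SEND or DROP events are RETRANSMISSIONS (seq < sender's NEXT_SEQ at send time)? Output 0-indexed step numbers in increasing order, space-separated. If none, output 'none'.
Step 1: SEND seq=0 -> fresh
Step 2: DROP seq=134 -> fresh
Step 3: SEND seq=175 -> fresh
Step 4: SEND seq=134 -> retransmit
Step 5: SEND seq=7000 -> fresh

Answer: 4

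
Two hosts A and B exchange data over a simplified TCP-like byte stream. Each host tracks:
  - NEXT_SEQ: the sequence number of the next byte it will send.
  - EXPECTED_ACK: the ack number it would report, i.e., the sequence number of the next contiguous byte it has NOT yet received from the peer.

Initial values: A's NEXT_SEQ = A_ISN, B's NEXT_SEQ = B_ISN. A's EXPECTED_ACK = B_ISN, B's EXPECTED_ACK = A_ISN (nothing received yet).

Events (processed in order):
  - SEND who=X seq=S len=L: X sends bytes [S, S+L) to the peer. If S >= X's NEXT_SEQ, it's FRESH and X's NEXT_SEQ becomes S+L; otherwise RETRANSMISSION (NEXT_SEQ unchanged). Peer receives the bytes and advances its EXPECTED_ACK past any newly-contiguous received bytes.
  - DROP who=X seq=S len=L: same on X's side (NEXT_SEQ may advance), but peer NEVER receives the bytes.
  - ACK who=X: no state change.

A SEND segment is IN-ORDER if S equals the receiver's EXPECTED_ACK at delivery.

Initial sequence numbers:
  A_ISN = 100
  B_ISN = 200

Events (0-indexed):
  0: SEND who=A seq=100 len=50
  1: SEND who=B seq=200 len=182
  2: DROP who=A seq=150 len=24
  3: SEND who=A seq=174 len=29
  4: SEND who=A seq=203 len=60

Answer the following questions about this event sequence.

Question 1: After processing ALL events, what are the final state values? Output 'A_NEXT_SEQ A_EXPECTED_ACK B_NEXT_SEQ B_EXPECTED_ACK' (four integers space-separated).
After event 0: A_seq=150 A_ack=200 B_seq=200 B_ack=150
After event 1: A_seq=150 A_ack=382 B_seq=382 B_ack=150
After event 2: A_seq=174 A_ack=382 B_seq=382 B_ack=150
After event 3: A_seq=203 A_ack=382 B_seq=382 B_ack=150
After event 4: A_seq=263 A_ack=382 B_seq=382 B_ack=150

Answer: 263 382 382 150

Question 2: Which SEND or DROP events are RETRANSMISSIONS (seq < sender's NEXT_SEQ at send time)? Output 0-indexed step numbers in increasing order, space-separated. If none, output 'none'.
Step 0: SEND seq=100 -> fresh
Step 1: SEND seq=200 -> fresh
Step 2: DROP seq=150 -> fresh
Step 3: SEND seq=174 -> fresh
Step 4: SEND seq=203 -> fresh

Answer: none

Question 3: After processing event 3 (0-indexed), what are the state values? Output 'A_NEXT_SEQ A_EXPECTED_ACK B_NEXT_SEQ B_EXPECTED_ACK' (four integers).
After event 0: A_seq=150 A_ack=200 B_seq=200 B_ack=150
After event 1: A_seq=150 A_ack=382 B_seq=382 B_ack=150
After event 2: A_seq=174 A_ack=382 B_seq=382 B_ack=150
After event 3: A_seq=203 A_ack=382 B_seq=382 B_ack=150

203 382 382 150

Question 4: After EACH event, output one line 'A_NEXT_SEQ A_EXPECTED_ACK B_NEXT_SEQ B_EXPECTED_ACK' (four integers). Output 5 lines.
150 200 200 150
150 382 382 150
174 382 382 150
203 382 382 150
263 382 382 150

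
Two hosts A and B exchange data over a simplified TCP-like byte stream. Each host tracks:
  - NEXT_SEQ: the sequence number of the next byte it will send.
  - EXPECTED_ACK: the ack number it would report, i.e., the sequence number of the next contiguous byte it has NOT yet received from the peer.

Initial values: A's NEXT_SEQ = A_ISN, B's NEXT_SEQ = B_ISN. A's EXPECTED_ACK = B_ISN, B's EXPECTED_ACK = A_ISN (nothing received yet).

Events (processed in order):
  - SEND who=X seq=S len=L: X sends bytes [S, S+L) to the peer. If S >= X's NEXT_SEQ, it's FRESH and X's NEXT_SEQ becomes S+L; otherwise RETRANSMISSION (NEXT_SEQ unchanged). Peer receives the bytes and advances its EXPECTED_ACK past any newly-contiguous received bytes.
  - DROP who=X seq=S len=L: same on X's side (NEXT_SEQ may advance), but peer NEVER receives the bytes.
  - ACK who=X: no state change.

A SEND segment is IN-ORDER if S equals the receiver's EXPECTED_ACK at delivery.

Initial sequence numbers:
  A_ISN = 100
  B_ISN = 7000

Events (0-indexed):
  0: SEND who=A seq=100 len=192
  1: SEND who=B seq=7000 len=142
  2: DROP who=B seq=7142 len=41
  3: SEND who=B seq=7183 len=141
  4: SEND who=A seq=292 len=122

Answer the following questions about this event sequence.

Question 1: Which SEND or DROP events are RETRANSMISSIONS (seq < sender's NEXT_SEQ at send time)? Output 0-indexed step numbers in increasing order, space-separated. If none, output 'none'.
Answer: none

Derivation:
Step 0: SEND seq=100 -> fresh
Step 1: SEND seq=7000 -> fresh
Step 2: DROP seq=7142 -> fresh
Step 3: SEND seq=7183 -> fresh
Step 4: SEND seq=292 -> fresh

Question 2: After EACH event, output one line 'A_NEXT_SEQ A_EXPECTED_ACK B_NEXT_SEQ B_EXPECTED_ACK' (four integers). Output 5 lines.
292 7000 7000 292
292 7142 7142 292
292 7142 7183 292
292 7142 7324 292
414 7142 7324 414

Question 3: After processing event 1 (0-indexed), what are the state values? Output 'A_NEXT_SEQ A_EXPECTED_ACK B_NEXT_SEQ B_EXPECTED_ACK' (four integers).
After event 0: A_seq=292 A_ack=7000 B_seq=7000 B_ack=292
After event 1: A_seq=292 A_ack=7142 B_seq=7142 B_ack=292

292 7142 7142 292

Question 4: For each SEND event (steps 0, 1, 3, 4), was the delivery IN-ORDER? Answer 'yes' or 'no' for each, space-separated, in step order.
Answer: yes yes no yes

Derivation:
Step 0: SEND seq=100 -> in-order
Step 1: SEND seq=7000 -> in-order
Step 3: SEND seq=7183 -> out-of-order
Step 4: SEND seq=292 -> in-order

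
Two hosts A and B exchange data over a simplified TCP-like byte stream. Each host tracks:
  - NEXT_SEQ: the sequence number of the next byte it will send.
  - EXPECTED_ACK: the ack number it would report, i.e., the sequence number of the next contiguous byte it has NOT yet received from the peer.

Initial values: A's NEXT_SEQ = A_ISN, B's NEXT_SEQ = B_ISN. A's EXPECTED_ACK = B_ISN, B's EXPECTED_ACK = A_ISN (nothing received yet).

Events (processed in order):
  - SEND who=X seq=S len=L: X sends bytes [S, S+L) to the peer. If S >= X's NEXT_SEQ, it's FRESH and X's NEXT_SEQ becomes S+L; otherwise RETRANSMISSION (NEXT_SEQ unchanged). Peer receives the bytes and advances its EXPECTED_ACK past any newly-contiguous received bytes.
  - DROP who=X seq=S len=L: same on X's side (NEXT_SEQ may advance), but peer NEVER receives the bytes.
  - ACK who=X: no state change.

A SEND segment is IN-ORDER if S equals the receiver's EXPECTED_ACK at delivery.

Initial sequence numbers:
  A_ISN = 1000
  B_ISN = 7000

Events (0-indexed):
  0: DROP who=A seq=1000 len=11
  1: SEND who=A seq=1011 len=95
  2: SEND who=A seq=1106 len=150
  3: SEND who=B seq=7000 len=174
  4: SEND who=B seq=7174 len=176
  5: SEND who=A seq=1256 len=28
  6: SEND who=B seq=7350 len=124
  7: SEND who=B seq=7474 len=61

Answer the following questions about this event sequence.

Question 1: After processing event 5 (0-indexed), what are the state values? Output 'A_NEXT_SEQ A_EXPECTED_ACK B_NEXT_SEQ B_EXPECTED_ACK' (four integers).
After event 0: A_seq=1011 A_ack=7000 B_seq=7000 B_ack=1000
After event 1: A_seq=1106 A_ack=7000 B_seq=7000 B_ack=1000
After event 2: A_seq=1256 A_ack=7000 B_seq=7000 B_ack=1000
After event 3: A_seq=1256 A_ack=7174 B_seq=7174 B_ack=1000
After event 4: A_seq=1256 A_ack=7350 B_seq=7350 B_ack=1000
After event 5: A_seq=1284 A_ack=7350 B_seq=7350 B_ack=1000

1284 7350 7350 1000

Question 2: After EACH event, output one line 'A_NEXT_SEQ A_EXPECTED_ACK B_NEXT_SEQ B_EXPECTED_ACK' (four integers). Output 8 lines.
1011 7000 7000 1000
1106 7000 7000 1000
1256 7000 7000 1000
1256 7174 7174 1000
1256 7350 7350 1000
1284 7350 7350 1000
1284 7474 7474 1000
1284 7535 7535 1000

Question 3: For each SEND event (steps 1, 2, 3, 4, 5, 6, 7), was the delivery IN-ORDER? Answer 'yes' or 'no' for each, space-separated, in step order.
Answer: no no yes yes no yes yes

Derivation:
Step 1: SEND seq=1011 -> out-of-order
Step 2: SEND seq=1106 -> out-of-order
Step 3: SEND seq=7000 -> in-order
Step 4: SEND seq=7174 -> in-order
Step 5: SEND seq=1256 -> out-of-order
Step 6: SEND seq=7350 -> in-order
Step 7: SEND seq=7474 -> in-order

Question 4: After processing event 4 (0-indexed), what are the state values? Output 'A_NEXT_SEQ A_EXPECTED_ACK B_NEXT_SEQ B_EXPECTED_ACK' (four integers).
After event 0: A_seq=1011 A_ack=7000 B_seq=7000 B_ack=1000
After event 1: A_seq=1106 A_ack=7000 B_seq=7000 B_ack=1000
After event 2: A_seq=1256 A_ack=7000 B_seq=7000 B_ack=1000
After event 3: A_seq=1256 A_ack=7174 B_seq=7174 B_ack=1000
After event 4: A_seq=1256 A_ack=7350 B_seq=7350 B_ack=1000

1256 7350 7350 1000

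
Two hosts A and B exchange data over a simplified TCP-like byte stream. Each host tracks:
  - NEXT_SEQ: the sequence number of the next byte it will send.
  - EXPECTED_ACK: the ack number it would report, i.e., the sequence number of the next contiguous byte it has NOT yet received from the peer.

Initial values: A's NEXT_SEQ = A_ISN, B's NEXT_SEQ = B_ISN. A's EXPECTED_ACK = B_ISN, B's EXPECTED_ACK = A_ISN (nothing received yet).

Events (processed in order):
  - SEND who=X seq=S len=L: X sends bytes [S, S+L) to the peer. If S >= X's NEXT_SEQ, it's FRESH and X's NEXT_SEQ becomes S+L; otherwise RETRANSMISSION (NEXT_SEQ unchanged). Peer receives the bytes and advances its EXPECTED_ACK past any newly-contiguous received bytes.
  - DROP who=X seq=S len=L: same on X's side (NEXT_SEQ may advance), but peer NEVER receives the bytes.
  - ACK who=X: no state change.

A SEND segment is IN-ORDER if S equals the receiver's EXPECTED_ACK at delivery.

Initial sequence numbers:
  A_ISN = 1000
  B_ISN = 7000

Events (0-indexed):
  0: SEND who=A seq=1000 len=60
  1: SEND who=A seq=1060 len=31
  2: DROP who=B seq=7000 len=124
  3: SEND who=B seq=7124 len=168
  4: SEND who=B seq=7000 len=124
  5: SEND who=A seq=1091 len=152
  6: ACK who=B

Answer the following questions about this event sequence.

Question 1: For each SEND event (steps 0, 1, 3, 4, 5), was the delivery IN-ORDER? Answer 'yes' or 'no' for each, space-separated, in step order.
Step 0: SEND seq=1000 -> in-order
Step 1: SEND seq=1060 -> in-order
Step 3: SEND seq=7124 -> out-of-order
Step 4: SEND seq=7000 -> in-order
Step 5: SEND seq=1091 -> in-order

Answer: yes yes no yes yes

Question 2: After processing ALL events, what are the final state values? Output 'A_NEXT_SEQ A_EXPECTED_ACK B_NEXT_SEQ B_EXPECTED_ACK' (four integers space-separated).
Answer: 1243 7292 7292 1243

Derivation:
After event 0: A_seq=1060 A_ack=7000 B_seq=7000 B_ack=1060
After event 1: A_seq=1091 A_ack=7000 B_seq=7000 B_ack=1091
After event 2: A_seq=1091 A_ack=7000 B_seq=7124 B_ack=1091
After event 3: A_seq=1091 A_ack=7000 B_seq=7292 B_ack=1091
After event 4: A_seq=1091 A_ack=7292 B_seq=7292 B_ack=1091
After event 5: A_seq=1243 A_ack=7292 B_seq=7292 B_ack=1243
After event 6: A_seq=1243 A_ack=7292 B_seq=7292 B_ack=1243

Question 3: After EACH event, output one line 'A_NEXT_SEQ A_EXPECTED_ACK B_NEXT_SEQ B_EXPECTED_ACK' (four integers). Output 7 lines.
1060 7000 7000 1060
1091 7000 7000 1091
1091 7000 7124 1091
1091 7000 7292 1091
1091 7292 7292 1091
1243 7292 7292 1243
1243 7292 7292 1243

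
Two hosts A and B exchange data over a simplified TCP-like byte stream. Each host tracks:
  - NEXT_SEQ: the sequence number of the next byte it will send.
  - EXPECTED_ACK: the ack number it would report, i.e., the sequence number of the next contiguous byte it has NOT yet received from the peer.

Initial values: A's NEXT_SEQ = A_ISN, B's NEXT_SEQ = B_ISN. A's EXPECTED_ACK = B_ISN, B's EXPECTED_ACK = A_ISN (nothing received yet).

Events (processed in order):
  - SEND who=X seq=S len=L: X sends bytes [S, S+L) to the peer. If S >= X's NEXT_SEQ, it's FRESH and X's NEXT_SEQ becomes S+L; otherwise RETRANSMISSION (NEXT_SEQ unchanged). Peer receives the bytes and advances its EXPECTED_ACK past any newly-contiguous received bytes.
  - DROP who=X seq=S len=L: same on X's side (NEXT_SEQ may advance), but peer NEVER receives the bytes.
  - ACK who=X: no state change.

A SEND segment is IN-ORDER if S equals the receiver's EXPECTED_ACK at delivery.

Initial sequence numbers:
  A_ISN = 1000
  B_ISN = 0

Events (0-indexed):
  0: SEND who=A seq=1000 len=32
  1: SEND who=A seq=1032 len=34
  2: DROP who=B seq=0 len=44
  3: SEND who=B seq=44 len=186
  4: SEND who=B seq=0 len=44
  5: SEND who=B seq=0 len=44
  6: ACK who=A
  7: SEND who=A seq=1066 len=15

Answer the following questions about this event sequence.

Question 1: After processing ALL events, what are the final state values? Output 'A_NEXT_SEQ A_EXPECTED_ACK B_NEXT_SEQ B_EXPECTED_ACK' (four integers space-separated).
Answer: 1081 230 230 1081

Derivation:
After event 0: A_seq=1032 A_ack=0 B_seq=0 B_ack=1032
After event 1: A_seq=1066 A_ack=0 B_seq=0 B_ack=1066
After event 2: A_seq=1066 A_ack=0 B_seq=44 B_ack=1066
After event 3: A_seq=1066 A_ack=0 B_seq=230 B_ack=1066
After event 4: A_seq=1066 A_ack=230 B_seq=230 B_ack=1066
After event 5: A_seq=1066 A_ack=230 B_seq=230 B_ack=1066
After event 6: A_seq=1066 A_ack=230 B_seq=230 B_ack=1066
After event 7: A_seq=1081 A_ack=230 B_seq=230 B_ack=1081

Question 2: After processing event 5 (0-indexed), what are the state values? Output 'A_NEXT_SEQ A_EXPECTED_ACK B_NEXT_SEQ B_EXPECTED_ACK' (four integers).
After event 0: A_seq=1032 A_ack=0 B_seq=0 B_ack=1032
After event 1: A_seq=1066 A_ack=0 B_seq=0 B_ack=1066
After event 2: A_seq=1066 A_ack=0 B_seq=44 B_ack=1066
After event 3: A_seq=1066 A_ack=0 B_seq=230 B_ack=1066
After event 4: A_seq=1066 A_ack=230 B_seq=230 B_ack=1066
After event 5: A_seq=1066 A_ack=230 B_seq=230 B_ack=1066

1066 230 230 1066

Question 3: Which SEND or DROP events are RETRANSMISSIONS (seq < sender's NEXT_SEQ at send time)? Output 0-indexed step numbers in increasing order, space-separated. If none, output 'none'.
Answer: 4 5

Derivation:
Step 0: SEND seq=1000 -> fresh
Step 1: SEND seq=1032 -> fresh
Step 2: DROP seq=0 -> fresh
Step 3: SEND seq=44 -> fresh
Step 4: SEND seq=0 -> retransmit
Step 5: SEND seq=0 -> retransmit
Step 7: SEND seq=1066 -> fresh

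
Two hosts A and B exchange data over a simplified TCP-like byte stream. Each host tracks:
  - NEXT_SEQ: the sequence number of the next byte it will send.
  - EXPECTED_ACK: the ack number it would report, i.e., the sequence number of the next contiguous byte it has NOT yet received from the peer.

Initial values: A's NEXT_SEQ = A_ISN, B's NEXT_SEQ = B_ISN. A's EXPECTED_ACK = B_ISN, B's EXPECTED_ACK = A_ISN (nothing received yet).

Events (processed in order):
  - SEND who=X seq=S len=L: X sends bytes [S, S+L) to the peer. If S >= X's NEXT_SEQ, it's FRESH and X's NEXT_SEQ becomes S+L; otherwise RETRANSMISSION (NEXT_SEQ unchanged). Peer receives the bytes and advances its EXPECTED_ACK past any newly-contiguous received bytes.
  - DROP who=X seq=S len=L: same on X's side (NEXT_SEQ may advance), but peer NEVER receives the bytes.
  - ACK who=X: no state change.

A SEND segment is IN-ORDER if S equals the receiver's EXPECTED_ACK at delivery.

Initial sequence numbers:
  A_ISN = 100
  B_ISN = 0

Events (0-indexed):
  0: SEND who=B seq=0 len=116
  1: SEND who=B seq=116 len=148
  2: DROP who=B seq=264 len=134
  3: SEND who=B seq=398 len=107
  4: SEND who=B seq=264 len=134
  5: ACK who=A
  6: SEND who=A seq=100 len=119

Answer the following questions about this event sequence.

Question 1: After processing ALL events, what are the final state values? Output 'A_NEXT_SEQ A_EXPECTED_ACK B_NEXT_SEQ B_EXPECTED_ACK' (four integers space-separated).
Answer: 219 505 505 219

Derivation:
After event 0: A_seq=100 A_ack=116 B_seq=116 B_ack=100
After event 1: A_seq=100 A_ack=264 B_seq=264 B_ack=100
After event 2: A_seq=100 A_ack=264 B_seq=398 B_ack=100
After event 3: A_seq=100 A_ack=264 B_seq=505 B_ack=100
After event 4: A_seq=100 A_ack=505 B_seq=505 B_ack=100
After event 5: A_seq=100 A_ack=505 B_seq=505 B_ack=100
After event 6: A_seq=219 A_ack=505 B_seq=505 B_ack=219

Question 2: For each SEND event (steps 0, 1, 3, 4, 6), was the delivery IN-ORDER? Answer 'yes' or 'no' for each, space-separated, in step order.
Answer: yes yes no yes yes

Derivation:
Step 0: SEND seq=0 -> in-order
Step 1: SEND seq=116 -> in-order
Step 3: SEND seq=398 -> out-of-order
Step 4: SEND seq=264 -> in-order
Step 6: SEND seq=100 -> in-order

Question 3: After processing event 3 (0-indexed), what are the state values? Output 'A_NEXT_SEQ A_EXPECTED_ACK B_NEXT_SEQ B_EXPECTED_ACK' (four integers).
After event 0: A_seq=100 A_ack=116 B_seq=116 B_ack=100
After event 1: A_seq=100 A_ack=264 B_seq=264 B_ack=100
After event 2: A_seq=100 A_ack=264 B_seq=398 B_ack=100
After event 3: A_seq=100 A_ack=264 B_seq=505 B_ack=100

100 264 505 100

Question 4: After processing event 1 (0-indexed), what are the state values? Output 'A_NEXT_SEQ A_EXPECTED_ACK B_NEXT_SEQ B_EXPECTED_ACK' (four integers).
After event 0: A_seq=100 A_ack=116 B_seq=116 B_ack=100
After event 1: A_seq=100 A_ack=264 B_seq=264 B_ack=100

100 264 264 100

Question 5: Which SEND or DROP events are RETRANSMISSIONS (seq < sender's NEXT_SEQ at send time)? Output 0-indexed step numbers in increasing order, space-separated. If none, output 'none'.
Step 0: SEND seq=0 -> fresh
Step 1: SEND seq=116 -> fresh
Step 2: DROP seq=264 -> fresh
Step 3: SEND seq=398 -> fresh
Step 4: SEND seq=264 -> retransmit
Step 6: SEND seq=100 -> fresh

Answer: 4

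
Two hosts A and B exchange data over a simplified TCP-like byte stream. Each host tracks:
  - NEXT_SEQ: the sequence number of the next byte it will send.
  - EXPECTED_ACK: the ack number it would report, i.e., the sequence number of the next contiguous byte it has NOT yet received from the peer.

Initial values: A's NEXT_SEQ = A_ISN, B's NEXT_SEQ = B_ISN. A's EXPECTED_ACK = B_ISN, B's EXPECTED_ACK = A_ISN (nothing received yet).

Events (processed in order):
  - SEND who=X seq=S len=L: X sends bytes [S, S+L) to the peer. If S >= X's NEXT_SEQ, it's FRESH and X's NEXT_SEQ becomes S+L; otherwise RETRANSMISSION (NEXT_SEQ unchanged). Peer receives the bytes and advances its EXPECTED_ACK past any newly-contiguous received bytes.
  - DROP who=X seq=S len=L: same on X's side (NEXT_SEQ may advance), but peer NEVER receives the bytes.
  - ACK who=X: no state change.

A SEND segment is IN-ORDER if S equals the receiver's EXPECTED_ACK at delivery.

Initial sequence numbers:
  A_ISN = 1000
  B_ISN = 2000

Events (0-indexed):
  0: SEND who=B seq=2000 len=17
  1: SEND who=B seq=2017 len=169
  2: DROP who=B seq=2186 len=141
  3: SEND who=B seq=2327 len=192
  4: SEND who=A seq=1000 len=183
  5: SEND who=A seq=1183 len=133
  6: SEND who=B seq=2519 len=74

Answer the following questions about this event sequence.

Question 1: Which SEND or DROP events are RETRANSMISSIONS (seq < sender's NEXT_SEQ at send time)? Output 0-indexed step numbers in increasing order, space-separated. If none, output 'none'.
Answer: none

Derivation:
Step 0: SEND seq=2000 -> fresh
Step 1: SEND seq=2017 -> fresh
Step 2: DROP seq=2186 -> fresh
Step 3: SEND seq=2327 -> fresh
Step 4: SEND seq=1000 -> fresh
Step 5: SEND seq=1183 -> fresh
Step 6: SEND seq=2519 -> fresh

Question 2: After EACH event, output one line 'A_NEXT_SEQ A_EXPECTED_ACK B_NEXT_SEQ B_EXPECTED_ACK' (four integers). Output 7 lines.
1000 2017 2017 1000
1000 2186 2186 1000
1000 2186 2327 1000
1000 2186 2519 1000
1183 2186 2519 1183
1316 2186 2519 1316
1316 2186 2593 1316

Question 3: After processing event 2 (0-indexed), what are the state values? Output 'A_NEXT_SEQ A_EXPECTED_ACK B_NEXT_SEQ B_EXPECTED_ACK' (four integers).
After event 0: A_seq=1000 A_ack=2017 B_seq=2017 B_ack=1000
After event 1: A_seq=1000 A_ack=2186 B_seq=2186 B_ack=1000
After event 2: A_seq=1000 A_ack=2186 B_seq=2327 B_ack=1000

1000 2186 2327 1000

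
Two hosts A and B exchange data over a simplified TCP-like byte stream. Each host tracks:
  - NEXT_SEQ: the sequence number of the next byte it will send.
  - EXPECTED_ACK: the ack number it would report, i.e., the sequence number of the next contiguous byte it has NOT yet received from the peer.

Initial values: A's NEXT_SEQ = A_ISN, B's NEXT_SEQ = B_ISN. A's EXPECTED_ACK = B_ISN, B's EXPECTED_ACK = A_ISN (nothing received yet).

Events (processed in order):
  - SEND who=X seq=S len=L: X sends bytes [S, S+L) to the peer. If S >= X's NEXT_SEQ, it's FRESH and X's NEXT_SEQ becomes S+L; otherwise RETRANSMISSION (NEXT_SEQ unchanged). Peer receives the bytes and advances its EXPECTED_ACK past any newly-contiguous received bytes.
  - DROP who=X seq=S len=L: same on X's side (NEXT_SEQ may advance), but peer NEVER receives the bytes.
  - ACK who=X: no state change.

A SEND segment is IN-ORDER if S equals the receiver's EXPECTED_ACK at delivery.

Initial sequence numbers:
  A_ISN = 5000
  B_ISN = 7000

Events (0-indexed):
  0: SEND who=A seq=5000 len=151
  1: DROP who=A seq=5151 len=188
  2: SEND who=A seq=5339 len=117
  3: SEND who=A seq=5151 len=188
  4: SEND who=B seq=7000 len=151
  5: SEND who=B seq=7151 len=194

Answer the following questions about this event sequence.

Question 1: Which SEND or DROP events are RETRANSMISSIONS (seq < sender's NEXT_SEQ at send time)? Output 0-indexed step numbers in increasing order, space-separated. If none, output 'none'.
Answer: 3

Derivation:
Step 0: SEND seq=5000 -> fresh
Step 1: DROP seq=5151 -> fresh
Step 2: SEND seq=5339 -> fresh
Step 3: SEND seq=5151 -> retransmit
Step 4: SEND seq=7000 -> fresh
Step 5: SEND seq=7151 -> fresh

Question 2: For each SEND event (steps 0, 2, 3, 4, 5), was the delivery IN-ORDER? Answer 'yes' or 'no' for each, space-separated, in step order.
Step 0: SEND seq=5000 -> in-order
Step 2: SEND seq=5339 -> out-of-order
Step 3: SEND seq=5151 -> in-order
Step 4: SEND seq=7000 -> in-order
Step 5: SEND seq=7151 -> in-order

Answer: yes no yes yes yes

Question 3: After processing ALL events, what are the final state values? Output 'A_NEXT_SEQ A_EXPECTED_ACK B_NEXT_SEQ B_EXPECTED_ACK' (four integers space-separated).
After event 0: A_seq=5151 A_ack=7000 B_seq=7000 B_ack=5151
After event 1: A_seq=5339 A_ack=7000 B_seq=7000 B_ack=5151
After event 2: A_seq=5456 A_ack=7000 B_seq=7000 B_ack=5151
After event 3: A_seq=5456 A_ack=7000 B_seq=7000 B_ack=5456
After event 4: A_seq=5456 A_ack=7151 B_seq=7151 B_ack=5456
After event 5: A_seq=5456 A_ack=7345 B_seq=7345 B_ack=5456

Answer: 5456 7345 7345 5456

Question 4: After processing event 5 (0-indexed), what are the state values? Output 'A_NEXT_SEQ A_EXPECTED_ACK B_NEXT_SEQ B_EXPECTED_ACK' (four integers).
After event 0: A_seq=5151 A_ack=7000 B_seq=7000 B_ack=5151
After event 1: A_seq=5339 A_ack=7000 B_seq=7000 B_ack=5151
After event 2: A_seq=5456 A_ack=7000 B_seq=7000 B_ack=5151
After event 3: A_seq=5456 A_ack=7000 B_seq=7000 B_ack=5456
After event 4: A_seq=5456 A_ack=7151 B_seq=7151 B_ack=5456
After event 5: A_seq=5456 A_ack=7345 B_seq=7345 B_ack=5456

5456 7345 7345 5456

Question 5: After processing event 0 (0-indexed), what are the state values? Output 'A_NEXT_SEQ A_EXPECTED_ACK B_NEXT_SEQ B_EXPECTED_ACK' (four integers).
After event 0: A_seq=5151 A_ack=7000 B_seq=7000 B_ack=5151

5151 7000 7000 5151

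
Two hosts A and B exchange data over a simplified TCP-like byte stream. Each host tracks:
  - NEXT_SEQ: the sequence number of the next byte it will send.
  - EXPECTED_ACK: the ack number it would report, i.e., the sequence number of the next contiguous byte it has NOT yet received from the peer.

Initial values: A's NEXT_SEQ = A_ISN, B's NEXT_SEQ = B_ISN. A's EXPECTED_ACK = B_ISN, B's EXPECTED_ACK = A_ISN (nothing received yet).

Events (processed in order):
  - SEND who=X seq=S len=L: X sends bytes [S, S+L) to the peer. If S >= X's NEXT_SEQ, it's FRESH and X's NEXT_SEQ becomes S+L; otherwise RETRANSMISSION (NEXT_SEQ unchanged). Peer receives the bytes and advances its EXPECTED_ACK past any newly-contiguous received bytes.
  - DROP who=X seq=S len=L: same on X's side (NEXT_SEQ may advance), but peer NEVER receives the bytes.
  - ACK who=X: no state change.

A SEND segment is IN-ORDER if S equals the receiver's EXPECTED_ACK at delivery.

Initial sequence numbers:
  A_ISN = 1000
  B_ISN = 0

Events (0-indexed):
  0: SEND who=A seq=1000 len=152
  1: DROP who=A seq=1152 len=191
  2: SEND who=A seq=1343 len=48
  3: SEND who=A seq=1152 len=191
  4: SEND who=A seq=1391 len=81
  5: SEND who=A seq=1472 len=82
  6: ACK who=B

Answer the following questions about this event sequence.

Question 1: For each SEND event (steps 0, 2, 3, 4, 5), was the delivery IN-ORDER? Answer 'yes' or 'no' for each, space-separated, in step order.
Step 0: SEND seq=1000 -> in-order
Step 2: SEND seq=1343 -> out-of-order
Step 3: SEND seq=1152 -> in-order
Step 4: SEND seq=1391 -> in-order
Step 5: SEND seq=1472 -> in-order

Answer: yes no yes yes yes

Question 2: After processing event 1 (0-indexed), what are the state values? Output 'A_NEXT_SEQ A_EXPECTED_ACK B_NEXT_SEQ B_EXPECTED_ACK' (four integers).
After event 0: A_seq=1152 A_ack=0 B_seq=0 B_ack=1152
After event 1: A_seq=1343 A_ack=0 B_seq=0 B_ack=1152

1343 0 0 1152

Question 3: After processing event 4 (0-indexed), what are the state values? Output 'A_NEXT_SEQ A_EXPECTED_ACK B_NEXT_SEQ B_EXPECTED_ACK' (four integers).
After event 0: A_seq=1152 A_ack=0 B_seq=0 B_ack=1152
After event 1: A_seq=1343 A_ack=0 B_seq=0 B_ack=1152
After event 2: A_seq=1391 A_ack=0 B_seq=0 B_ack=1152
After event 3: A_seq=1391 A_ack=0 B_seq=0 B_ack=1391
After event 4: A_seq=1472 A_ack=0 B_seq=0 B_ack=1472

1472 0 0 1472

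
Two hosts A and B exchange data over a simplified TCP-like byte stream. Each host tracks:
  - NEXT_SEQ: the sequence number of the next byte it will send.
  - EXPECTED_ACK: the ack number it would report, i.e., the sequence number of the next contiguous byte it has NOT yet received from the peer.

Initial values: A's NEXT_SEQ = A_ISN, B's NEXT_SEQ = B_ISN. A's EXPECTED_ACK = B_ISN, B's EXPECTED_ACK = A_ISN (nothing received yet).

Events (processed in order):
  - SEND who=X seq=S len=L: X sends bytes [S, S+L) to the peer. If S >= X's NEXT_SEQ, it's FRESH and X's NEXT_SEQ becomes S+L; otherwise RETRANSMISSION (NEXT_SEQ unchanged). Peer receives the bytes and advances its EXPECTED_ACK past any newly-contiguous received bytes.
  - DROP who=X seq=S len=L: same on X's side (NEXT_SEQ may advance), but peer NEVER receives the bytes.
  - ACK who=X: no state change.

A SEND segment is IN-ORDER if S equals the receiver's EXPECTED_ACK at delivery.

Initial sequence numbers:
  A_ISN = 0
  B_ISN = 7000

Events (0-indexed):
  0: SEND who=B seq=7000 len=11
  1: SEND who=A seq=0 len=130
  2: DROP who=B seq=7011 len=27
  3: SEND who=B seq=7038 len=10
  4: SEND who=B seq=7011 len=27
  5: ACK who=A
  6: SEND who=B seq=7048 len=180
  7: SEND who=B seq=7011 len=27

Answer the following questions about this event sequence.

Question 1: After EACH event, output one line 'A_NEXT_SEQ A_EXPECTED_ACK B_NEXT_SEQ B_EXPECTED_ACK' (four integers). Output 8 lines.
0 7011 7011 0
130 7011 7011 130
130 7011 7038 130
130 7011 7048 130
130 7048 7048 130
130 7048 7048 130
130 7228 7228 130
130 7228 7228 130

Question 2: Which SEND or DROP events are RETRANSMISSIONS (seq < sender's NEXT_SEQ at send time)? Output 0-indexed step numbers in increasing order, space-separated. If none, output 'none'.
Answer: 4 7

Derivation:
Step 0: SEND seq=7000 -> fresh
Step 1: SEND seq=0 -> fresh
Step 2: DROP seq=7011 -> fresh
Step 3: SEND seq=7038 -> fresh
Step 4: SEND seq=7011 -> retransmit
Step 6: SEND seq=7048 -> fresh
Step 7: SEND seq=7011 -> retransmit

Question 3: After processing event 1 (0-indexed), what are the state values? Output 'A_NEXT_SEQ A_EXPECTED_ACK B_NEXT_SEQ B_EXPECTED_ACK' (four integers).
After event 0: A_seq=0 A_ack=7011 B_seq=7011 B_ack=0
After event 1: A_seq=130 A_ack=7011 B_seq=7011 B_ack=130

130 7011 7011 130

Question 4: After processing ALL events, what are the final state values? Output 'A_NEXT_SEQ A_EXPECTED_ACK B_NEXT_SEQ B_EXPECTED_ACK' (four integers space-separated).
After event 0: A_seq=0 A_ack=7011 B_seq=7011 B_ack=0
After event 1: A_seq=130 A_ack=7011 B_seq=7011 B_ack=130
After event 2: A_seq=130 A_ack=7011 B_seq=7038 B_ack=130
After event 3: A_seq=130 A_ack=7011 B_seq=7048 B_ack=130
After event 4: A_seq=130 A_ack=7048 B_seq=7048 B_ack=130
After event 5: A_seq=130 A_ack=7048 B_seq=7048 B_ack=130
After event 6: A_seq=130 A_ack=7228 B_seq=7228 B_ack=130
After event 7: A_seq=130 A_ack=7228 B_seq=7228 B_ack=130

Answer: 130 7228 7228 130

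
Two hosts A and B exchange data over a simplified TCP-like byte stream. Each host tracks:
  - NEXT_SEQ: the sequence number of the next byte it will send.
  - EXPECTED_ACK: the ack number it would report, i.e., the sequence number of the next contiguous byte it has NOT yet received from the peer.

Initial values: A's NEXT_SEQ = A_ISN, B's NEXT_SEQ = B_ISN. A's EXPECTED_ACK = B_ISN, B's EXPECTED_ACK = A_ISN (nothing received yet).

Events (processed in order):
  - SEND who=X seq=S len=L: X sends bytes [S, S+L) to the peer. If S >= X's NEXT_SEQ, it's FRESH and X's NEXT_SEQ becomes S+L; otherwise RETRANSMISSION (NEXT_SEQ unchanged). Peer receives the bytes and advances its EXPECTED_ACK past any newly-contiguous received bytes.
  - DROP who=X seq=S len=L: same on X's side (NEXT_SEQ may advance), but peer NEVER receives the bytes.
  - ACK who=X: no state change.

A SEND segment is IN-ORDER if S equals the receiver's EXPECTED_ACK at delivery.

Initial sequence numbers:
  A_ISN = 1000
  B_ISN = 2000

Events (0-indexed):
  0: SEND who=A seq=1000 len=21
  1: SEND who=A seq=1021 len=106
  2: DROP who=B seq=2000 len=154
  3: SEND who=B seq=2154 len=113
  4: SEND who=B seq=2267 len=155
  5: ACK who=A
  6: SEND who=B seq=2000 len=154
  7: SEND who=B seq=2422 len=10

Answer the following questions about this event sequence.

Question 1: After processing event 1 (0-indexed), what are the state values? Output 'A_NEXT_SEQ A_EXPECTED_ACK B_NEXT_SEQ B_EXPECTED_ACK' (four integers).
After event 0: A_seq=1021 A_ack=2000 B_seq=2000 B_ack=1021
After event 1: A_seq=1127 A_ack=2000 B_seq=2000 B_ack=1127

1127 2000 2000 1127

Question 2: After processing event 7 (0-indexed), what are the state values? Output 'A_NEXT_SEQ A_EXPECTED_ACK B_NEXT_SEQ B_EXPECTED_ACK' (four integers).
After event 0: A_seq=1021 A_ack=2000 B_seq=2000 B_ack=1021
After event 1: A_seq=1127 A_ack=2000 B_seq=2000 B_ack=1127
After event 2: A_seq=1127 A_ack=2000 B_seq=2154 B_ack=1127
After event 3: A_seq=1127 A_ack=2000 B_seq=2267 B_ack=1127
After event 4: A_seq=1127 A_ack=2000 B_seq=2422 B_ack=1127
After event 5: A_seq=1127 A_ack=2000 B_seq=2422 B_ack=1127
After event 6: A_seq=1127 A_ack=2422 B_seq=2422 B_ack=1127
After event 7: A_seq=1127 A_ack=2432 B_seq=2432 B_ack=1127

1127 2432 2432 1127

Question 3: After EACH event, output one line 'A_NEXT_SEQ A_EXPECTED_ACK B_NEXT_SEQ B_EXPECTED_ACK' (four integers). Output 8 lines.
1021 2000 2000 1021
1127 2000 2000 1127
1127 2000 2154 1127
1127 2000 2267 1127
1127 2000 2422 1127
1127 2000 2422 1127
1127 2422 2422 1127
1127 2432 2432 1127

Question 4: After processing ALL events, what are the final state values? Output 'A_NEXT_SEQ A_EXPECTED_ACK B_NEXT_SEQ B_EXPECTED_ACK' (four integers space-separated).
Answer: 1127 2432 2432 1127

Derivation:
After event 0: A_seq=1021 A_ack=2000 B_seq=2000 B_ack=1021
After event 1: A_seq=1127 A_ack=2000 B_seq=2000 B_ack=1127
After event 2: A_seq=1127 A_ack=2000 B_seq=2154 B_ack=1127
After event 3: A_seq=1127 A_ack=2000 B_seq=2267 B_ack=1127
After event 4: A_seq=1127 A_ack=2000 B_seq=2422 B_ack=1127
After event 5: A_seq=1127 A_ack=2000 B_seq=2422 B_ack=1127
After event 6: A_seq=1127 A_ack=2422 B_seq=2422 B_ack=1127
After event 7: A_seq=1127 A_ack=2432 B_seq=2432 B_ack=1127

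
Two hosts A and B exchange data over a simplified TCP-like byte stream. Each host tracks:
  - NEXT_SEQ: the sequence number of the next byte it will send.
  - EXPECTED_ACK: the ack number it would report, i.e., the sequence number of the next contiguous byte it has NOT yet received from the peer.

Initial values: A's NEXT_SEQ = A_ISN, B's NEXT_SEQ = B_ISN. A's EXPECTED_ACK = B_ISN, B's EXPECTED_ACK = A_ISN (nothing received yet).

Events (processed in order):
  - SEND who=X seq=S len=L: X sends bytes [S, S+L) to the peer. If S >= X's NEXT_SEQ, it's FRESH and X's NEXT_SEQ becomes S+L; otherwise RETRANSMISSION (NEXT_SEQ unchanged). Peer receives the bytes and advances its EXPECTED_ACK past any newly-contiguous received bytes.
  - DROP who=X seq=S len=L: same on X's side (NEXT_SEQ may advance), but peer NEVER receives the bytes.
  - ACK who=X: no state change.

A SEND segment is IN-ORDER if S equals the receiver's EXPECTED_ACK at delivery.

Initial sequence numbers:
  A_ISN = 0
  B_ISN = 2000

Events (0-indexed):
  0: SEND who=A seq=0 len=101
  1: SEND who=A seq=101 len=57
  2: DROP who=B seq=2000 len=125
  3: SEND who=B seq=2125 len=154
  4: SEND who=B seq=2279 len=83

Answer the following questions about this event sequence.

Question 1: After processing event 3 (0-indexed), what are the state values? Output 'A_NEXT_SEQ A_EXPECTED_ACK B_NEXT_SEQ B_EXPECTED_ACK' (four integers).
After event 0: A_seq=101 A_ack=2000 B_seq=2000 B_ack=101
After event 1: A_seq=158 A_ack=2000 B_seq=2000 B_ack=158
After event 2: A_seq=158 A_ack=2000 B_seq=2125 B_ack=158
After event 3: A_seq=158 A_ack=2000 B_seq=2279 B_ack=158

158 2000 2279 158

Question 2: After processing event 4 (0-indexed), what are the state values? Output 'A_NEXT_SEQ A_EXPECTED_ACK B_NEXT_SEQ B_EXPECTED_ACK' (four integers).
After event 0: A_seq=101 A_ack=2000 B_seq=2000 B_ack=101
After event 1: A_seq=158 A_ack=2000 B_seq=2000 B_ack=158
After event 2: A_seq=158 A_ack=2000 B_seq=2125 B_ack=158
After event 3: A_seq=158 A_ack=2000 B_seq=2279 B_ack=158
After event 4: A_seq=158 A_ack=2000 B_seq=2362 B_ack=158

158 2000 2362 158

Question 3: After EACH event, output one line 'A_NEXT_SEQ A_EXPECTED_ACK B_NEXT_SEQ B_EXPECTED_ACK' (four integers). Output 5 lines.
101 2000 2000 101
158 2000 2000 158
158 2000 2125 158
158 2000 2279 158
158 2000 2362 158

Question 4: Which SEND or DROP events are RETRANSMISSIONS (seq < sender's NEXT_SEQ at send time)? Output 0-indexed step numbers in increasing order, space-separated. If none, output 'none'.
Answer: none

Derivation:
Step 0: SEND seq=0 -> fresh
Step 1: SEND seq=101 -> fresh
Step 2: DROP seq=2000 -> fresh
Step 3: SEND seq=2125 -> fresh
Step 4: SEND seq=2279 -> fresh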